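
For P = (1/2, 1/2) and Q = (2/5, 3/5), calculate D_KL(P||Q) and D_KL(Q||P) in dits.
D_KL(P||Q) = 0.0089, D_KL(Q||P) = 0.0087

KL divergence is not symmetric: D_KL(P||Q) ≠ D_KL(Q||P) in general.

D_KL(P||Q) = 0.0089 dits
D_KL(Q||P) = 0.0087 dits

No, they are not equal!

This asymmetry is why KL divergence is not a true distance metric.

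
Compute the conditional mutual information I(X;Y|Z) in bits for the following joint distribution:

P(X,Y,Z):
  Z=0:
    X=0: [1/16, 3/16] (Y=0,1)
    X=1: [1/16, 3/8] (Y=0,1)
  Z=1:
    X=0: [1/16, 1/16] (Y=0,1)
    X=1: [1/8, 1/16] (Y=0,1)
0.0148 bits

Conditional mutual information: I(X;Y|Z) = H(X|Z) + H(Y|Z) - H(X,Y|Z)

H(Z) = 0.8960
H(X,Z) = 1.8496 → H(X|Z) = 0.9536
H(Y,Z) = 1.6697 → H(Y|Z) = 0.7737
H(X,Y,Z) = 2.6085 → H(X,Y|Z) = 1.7124

I(X;Y|Z) = 0.9536 + 0.7737 - 1.7124 = 0.0148 bits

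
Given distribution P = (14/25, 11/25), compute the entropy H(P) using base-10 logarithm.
0.2979 dits

Shannon entropy is H(X) = -Σ p(x) log p(x).

For P = (14/25, 11/25):
H = -14/25 × log_10(14/25) -11/25 × log_10(11/25)
H = 0.2979 dits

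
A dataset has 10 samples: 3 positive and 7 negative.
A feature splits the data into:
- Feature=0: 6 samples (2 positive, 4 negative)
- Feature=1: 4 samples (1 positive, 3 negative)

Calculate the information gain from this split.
0.0058 bits

Information Gain = H(Y) - H(Y|Feature)

Before split:
P(positive) = 3/10 = 0.3000
H(Y) = 0.8813 bits

After split:
Feature=0: H = 0.9183 bits (weight = 6/10)
Feature=1: H = 0.8113 bits (weight = 4/10)
H(Y|Feature) = (6/10)×0.9183 + (4/10)×0.8113 = 0.8755 bits

Information Gain = 0.8813 - 0.8755 = 0.0058 bits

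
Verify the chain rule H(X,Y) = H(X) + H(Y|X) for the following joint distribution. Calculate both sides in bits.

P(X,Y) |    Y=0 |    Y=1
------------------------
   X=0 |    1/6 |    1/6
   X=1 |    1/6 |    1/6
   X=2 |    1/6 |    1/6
H(X,Y) = 2.5850, H(X) = 1.5850, H(Y|X) = 1.0000 (all in bits)

Chain rule: H(X,Y) = H(X) + H(Y|X)

Left side — joint entropy directly:
H(X,Y) = -Σ p(x,y) log p(x,y) = 2.5850 bits

Right side — compute H(Y|X) from the conditional distributions:
P(X) = (1/3, 1/3, 1/3), so H(X) = 1.5850 bits
H(Y|X) = Σ_x P(X=x) · H(Y|X=x):
  P(Y|X=0) = (1/2, 1/2), H(Y|X=0) = 1.0000, weight P(X=0) = 1/3
  P(Y|X=1) = (1/2, 1/2), H(Y|X=1) = 1.0000, weight P(X=1) = 1/3
  P(Y|X=2) = (1/2, 1/2), H(Y|X=2) = 1.0000, weight P(X=2) = 1/3
H(Y|X) = 1.0000 bits

H(X) + H(Y|X) = 1.5850 + 1.0000 = 2.5850 bits

Both sides equal 2.5850 bits. ✓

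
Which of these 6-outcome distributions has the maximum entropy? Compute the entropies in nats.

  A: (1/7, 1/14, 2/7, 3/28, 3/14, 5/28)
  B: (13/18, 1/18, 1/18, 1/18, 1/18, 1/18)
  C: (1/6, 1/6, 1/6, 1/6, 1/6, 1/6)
C

For a discrete distribution over n outcomes, entropy is maximized by the uniform distribution.

Computing entropies:
H(A) = 1.7015 nats
H(B) = 1.0379 nats
H(C) = 1.7918 nats

The uniform distribution (where all probabilities equal 1/6) achieves the maximum entropy of log_e(6) = 1.7918 nats.

Distribution C has the highest entropy.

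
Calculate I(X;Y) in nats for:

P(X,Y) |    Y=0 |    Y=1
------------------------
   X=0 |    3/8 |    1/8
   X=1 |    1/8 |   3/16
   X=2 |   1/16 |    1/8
0.0745 nats

Mutual information: I(X;Y) = H(X) + H(Y) - H(X,Y)

Marginals:
P(X) = (1/2, 5/16, 3/16), H(X) = 1.0239 nats
P(Y) = (9/16, 7/16), H(Y) = 0.6853 nats

Joint entropy: H(X,Y) = 1.6348 nats

I(X;Y) = 1.0239 + 0.6853 - 1.6348 = 0.0745 nats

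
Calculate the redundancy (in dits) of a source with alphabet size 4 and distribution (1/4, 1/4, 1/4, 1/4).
0.0000 dits

Redundancy measures how far a source is from maximum entropy:
R = H_max - H(X)

Maximum entropy for 4 symbols: H_max = log_10(4) = 0.6021 dits
Actual entropy: H(X) = 0.6021 dits
Redundancy: R = 0.6021 - 0.6021 = 0.0000 dits

This redundancy represents potential for compression: the source could be compressed by 0.0000 dits per symbol.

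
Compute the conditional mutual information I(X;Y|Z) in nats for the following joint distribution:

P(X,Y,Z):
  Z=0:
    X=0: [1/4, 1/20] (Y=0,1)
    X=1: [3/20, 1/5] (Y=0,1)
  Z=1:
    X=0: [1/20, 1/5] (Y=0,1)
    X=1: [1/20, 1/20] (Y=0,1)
0.0739 nats

Conditional mutual information: I(X;Y|Z) = H(X|Z) + H(Y|Z) - H(X,Y|Z)

H(Z) = 0.6474
H(X,Z) = 1.3055 → H(X|Z) = 0.6580
H(Y,Z) = 1.2899 → H(Y|Z) = 0.6425
H(X,Y,Z) = 1.8741 → H(X,Y|Z) = 1.2266

I(X;Y|Z) = 0.6580 + 0.6425 - 1.2266 = 0.0739 nats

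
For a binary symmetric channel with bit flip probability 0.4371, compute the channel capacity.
0.0114 bits

For a binary symmetric channel (BSC) with error probability p:
Capacity C = 1 - H(p) bits per symbol

where H(p) = -p log₂(p) - (1-p) log₂(1-p) is the binary entropy function.

H(0.4371) = 0.9886 bits
C = 1 - 0.9886 = 0.0114 bits per symbol

This means we can reliably transmit up to 0.0114 bits of information per channel use.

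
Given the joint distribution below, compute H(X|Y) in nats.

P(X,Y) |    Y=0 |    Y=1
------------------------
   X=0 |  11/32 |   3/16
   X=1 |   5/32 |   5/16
0.6413 nats

Using the chain rule: H(X|Y) = H(X,Y) - H(Y)

First, compute H(X,Y) = 1.3345 nats

Marginal P(Y) = (1/2, 1/2)
H(Y) = 0.6931 nats

H(X|Y) = H(X,Y) - H(Y) = 1.3345 - 0.6931 = 0.6413 nats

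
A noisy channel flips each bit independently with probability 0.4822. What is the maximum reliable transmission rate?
0.0009 bits

For a binary symmetric channel (BSC) with error probability p:
Capacity C = 1 - H(p) bits per symbol

where H(p) = -p log₂(p) - (1-p) log₂(1-p) is the binary entropy function.

H(0.4822) = 0.9991 bits
C = 1 - 0.9991 = 0.0009 bits per symbol

This means we can reliably transmit up to 0.0009 bits of information per channel use.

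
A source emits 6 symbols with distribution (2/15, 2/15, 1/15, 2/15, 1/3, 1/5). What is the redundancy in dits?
0.0509 dits

Redundancy measures how far a source is from maximum entropy:
R = H_max - H(X)

Maximum entropy for 6 symbols: H_max = log_10(6) = 0.7782 dits
Actual entropy: H(X) = 0.7273 dits
Redundancy: R = 0.7782 - 0.7273 = 0.0509 dits

This redundancy represents potential for compression: the source could be compressed by 0.0509 dits per symbol.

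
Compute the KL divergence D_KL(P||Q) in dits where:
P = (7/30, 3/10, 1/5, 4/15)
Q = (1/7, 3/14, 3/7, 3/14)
0.0527 dits

KL divergence: D_KL(P||Q) = Σ p(x) log(p(x)/q(x))

Computing term by term:
  x=0: 7/30 × log_10[(7/30)/(1/7)] = 7/30 × 0.2131 = 0.0497
  x=1: 3/10 × log_10[(3/10)/(3/14)] = 3/10 × 0.1461 = 0.0438
  x=2: 1/5 × log_10[(1/5)/(3/7)] = 1/5 × -0.3310 = -0.0662
  x=3: 4/15 × log_10[(4/15)/(3/14)] = 4/15 × 0.0950 = 0.0253

D_KL(P||Q) = 0.0527 dits

Note: KL divergence is always non-negative and equals 0 iff P = Q.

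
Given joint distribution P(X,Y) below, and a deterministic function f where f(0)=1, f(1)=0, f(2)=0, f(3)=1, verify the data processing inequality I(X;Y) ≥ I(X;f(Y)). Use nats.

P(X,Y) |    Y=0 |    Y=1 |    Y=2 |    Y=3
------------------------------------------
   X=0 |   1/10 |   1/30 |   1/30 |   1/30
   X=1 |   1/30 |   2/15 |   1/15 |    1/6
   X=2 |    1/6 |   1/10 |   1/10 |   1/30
I(X;Y) = 0.1259, I(X;f(Y)) = 0.0091, inequality holds: 0.1259 ≥ 0.0091

Data Processing Inequality: For any Markov chain X → Y → Z, we have I(X;Y) ≥ I(X;Z).

Here Z = f(Y) is a deterministic function of Y, forming X → Y → Z.

Original I(X;Y) = 0.1259 nats

After applying f:
P(X,Z) where Z=f(Y):
- P(X,Z=0) = P(X,Y=1) + P(X,Y=2)
- P(X,Z=1) = P(X,Y=0) + P(X,Y=3)

I(X;Z) = I(X;f(Y)) = 0.0091 nats

Verification: 0.1259 ≥ 0.0091 ✓

Information cannot be created by processing; the function f can only lose information about X.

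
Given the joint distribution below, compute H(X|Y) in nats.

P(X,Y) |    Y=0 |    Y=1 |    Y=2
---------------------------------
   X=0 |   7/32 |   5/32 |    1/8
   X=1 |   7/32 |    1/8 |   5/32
0.6897 nats

Using the chain rule: H(X|Y) = H(X,Y) - H(Y)

First, compute H(X,Y) = 1.7649 nats

Marginal P(Y) = (7/16, 9/32, 9/32)
H(Y) = 1.0752 nats

H(X|Y) = H(X,Y) - H(Y) = 1.7649 - 1.0752 = 0.6897 nats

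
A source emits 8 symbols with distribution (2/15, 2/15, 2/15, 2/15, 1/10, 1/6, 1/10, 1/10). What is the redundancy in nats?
0.0154 nats

Redundancy measures how far a source is from maximum entropy:
R = H_max - H(X)

Maximum entropy for 8 symbols: H_max = log_e(8) = 2.0794 nats
Actual entropy: H(X) = 2.0640 nats
Redundancy: R = 2.0794 - 2.0640 = 0.0154 nats

This redundancy represents potential for compression: the source could be compressed by 0.0154 nats per symbol.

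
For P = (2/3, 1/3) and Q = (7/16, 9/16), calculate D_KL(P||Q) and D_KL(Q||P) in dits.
D_KL(P||Q) = 0.0462, D_KL(Q||P) = 0.0478

KL divergence is not symmetric: D_KL(P||Q) ≠ D_KL(Q||P) in general.

D_KL(P||Q) = 0.0462 dits
D_KL(Q||P) = 0.0478 dits

No, they are not equal!

This asymmetry is why KL divergence is not a true distance metric.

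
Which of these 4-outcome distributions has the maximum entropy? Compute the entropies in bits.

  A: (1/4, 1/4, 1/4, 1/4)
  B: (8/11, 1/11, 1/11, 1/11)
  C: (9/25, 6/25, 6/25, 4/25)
A

For a discrete distribution over n outcomes, entropy is maximized by the uniform distribution.

Computing entropies:
H(A) = 2.0000 bits
H(B) = 1.2776 bits
H(C) = 1.9419 bits

The uniform distribution (where all probabilities equal 1/4) achieves the maximum entropy of log_2(4) = 2.0000 bits.

Distribution A has the highest entropy.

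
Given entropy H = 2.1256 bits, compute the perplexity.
4.3638

Perplexity is 2^H (or exp(H) for natural log).

H = 2.1256 bits
Perplexity = 2^2.1256 = 4.3638

Interpretation: The model's uncertainty is equivalent to choosing uniformly among 4.4 options.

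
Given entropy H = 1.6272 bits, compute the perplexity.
3.0891

Perplexity is 2^H (or exp(H) for natural log).

H = 1.6272 bits
Perplexity = 2^1.6272 = 3.0891

Interpretation: The model's uncertainty is equivalent to choosing uniformly among 3.1 options.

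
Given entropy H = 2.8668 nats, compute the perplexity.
17.5807

Perplexity is e^H (or exp(H) for natural log).

H = 2.8668 nats
Perplexity = e^2.8668 = 17.5807

Interpretation: The model's uncertainty is equivalent to choosing uniformly among 17.6 options.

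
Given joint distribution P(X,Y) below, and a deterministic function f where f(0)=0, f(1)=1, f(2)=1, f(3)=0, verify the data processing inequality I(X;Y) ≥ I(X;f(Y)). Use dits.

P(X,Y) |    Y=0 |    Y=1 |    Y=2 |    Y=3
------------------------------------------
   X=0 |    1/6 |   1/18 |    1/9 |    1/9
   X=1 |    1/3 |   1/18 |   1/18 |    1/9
I(X;Y) = 0.0137, I(X;f(Y)) = 0.0082, inequality holds: 0.0137 ≥ 0.0082

Data Processing Inequality: For any Markov chain X → Y → Z, we have I(X;Y) ≥ I(X;Z).

Here Z = f(Y) is a deterministic function of Y, forming X → Y → Z.

Original I(X;Y) = 0.0137 dits

After applying f:
P(X,Z) where Z=f(Y):
- P(X,Z=0) = P(X,Y=0) + P(X,Y=3)
- P(X,Z=1) = P(X,Y=1) + P(X,Y=2)

I(X;Z) = I(X;f(Y)) = 0.0082 dits

Verification: 0.0137 ≥ 0.0082 ✓

Information cannot be created by processing; the function f can only lose information about X.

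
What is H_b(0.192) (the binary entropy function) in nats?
0.4891 nats

The binary entropy function is:
H(p) = -p log(p) - (1-p) log(1-p)

H(0.192) = -0.192 × log_e(0.192) - 0.808 × log_e(0.808)
H(0.192) = 0.4891 nats

Note: Binary entropy is maximized at p=0.5 (H=1 bit) and minimized at p=0 or p=1 (H=0).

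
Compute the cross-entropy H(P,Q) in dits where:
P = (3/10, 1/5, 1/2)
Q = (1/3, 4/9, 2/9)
0.5402 dits

Cross-entropy: H(P,Q) = -Σ p(x) log q(x)

Alternatively: H(P,Q) = H(P) + D_KL(P||Q)
H(P) = 0.4472 dits
D_KL(P||Q) = 0.0930 dits

H(P,Q) = 0.4472 + 0.0930 = 0.5402 dits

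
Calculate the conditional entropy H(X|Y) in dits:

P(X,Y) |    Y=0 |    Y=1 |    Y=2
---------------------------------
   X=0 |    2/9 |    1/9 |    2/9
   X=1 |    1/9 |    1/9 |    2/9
0.2928 dits

Using the chain rule: H(X|Y) = H(X,Y) - H(Y)

First, compute H(X,Y) = 0.7536 dits

Marginal P(Y) = (1/3, 2/9, 4/9)
H(Y) = 0.4607 dits

H(X|Y) = H(X,Y) - H(Y) = 0.7536 - 0.4607 = 0.2928 dits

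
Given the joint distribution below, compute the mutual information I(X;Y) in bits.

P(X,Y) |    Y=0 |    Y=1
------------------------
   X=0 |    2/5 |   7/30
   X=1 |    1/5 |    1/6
0.0052 bits

Mutual information: I(X;Y) = H(X) + H(Y) - H(X,Y)

Marginals:
P(X) = (19/30, 11/30), H(X) = 0.9481 bits
P(Y) = (3/5, 2/5), H(Y) = 0.9710 bits

Joint entropy: H(X,Y) = 1.9139 bits

I(X;Y) = 0.9481 + 0.9710 - 1.9139 = 0.0052 bits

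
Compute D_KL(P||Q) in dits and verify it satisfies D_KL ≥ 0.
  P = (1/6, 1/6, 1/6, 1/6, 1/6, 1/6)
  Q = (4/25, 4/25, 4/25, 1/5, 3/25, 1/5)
0.0062 dits

KL divergence satisfies the Gibbs inequality: D_KL(P||Q) ≥ 0 for all distributions P, Q.

D_KL(P||Q) = Σ p(x) log(p(x)/q(x))
Term by term:
  x=0: 1/6 × log_10[(1/6)/(4/25)] = 0.0030
  x=1: 1/6 × log_10[(1/6)/(4/25)] = 0.0030
  x=2: 1/6 × log_10[(1/6)/(4/25)] = 0.0030
  x=3: 1/6 × log_10[(1/6)/(1/5)] = -0.0132
  x=4: 1/6 × log_10[(1/6)/(3/25)] = 0.0238
  x=5: 1/6 × log_10[(1/6)/(1/5)] = -0.0132
D_KL(P||Q) = 0.0062 dits

D_KL(P||Q) = 0.0062 ≥ 0 ✓

This non-negativity is a fundamental property: relative entropy cannot be negative because it measures how different Q is from P.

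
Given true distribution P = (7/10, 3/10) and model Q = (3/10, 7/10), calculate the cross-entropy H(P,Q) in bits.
1.3702 bits

Cross-entropy: H(P,Q) = -Σ p(x) log q(x)

Alternatively: H(P,Q) = H(P) + D_KL(P||Q)
H(P) = 0.8813 bits
D_KL(P||Q) = 0.4890 bits

H(P,Q) = 0.8813 + 0.4890 = 1.3702 bits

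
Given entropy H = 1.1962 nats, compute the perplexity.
3.3075

Perplexity is e^H (or exp(H) for natural log).

H = 1.1962 nats
Perplexity = e^1.1962 = 3.3075

Interpretation: The model's uncertainty is equivalent to choosing uniformly among 3.3 options.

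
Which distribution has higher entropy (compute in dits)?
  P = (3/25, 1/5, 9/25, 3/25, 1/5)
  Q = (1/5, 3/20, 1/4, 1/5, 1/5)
Q

Computing entropies in dits:
H(P) = 0.6603
H(Q) = 0.6935

Distribution Q has higher entropy.

Intuition: The distribution closer to uniform (more spread out) has higher entropy.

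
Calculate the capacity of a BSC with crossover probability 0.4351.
0.0122 bits

For a binary symmetric channel (BSC) with error probability p:
Capacity C = 1 - H(p) bits per symbol

where H(p) = -p log₂(p) - (1-p) log₂(1-p) is the binary entropy function.

H(0.4351) = 0.9878 bits
C = 1 - 0.9878 = 0.0122 bits per symbol

This means we can reliably transmit up to 0.0122 bits of information per channel use.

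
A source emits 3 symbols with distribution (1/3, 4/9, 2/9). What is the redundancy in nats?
0.0378 nats

Redundancy measures how far a source is from maximum entropy:
R = H_max - H(X)

Maximum entropy for 3 symbols: H_max = log_e(3) = 1.0986 nats
Actual entropy: H(X) = 1.0609 nats
Redundancy: R = 1.0986 - 1.0609 = 0.0378 nats

This redundancy represents potential for compression: the source could be compressed by 0.0378 nats per symbol.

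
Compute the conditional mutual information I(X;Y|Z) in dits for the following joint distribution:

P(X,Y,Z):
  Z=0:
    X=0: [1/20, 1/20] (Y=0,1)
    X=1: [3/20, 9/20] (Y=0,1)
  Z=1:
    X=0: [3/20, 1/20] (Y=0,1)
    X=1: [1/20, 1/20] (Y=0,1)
0.0092 dits

Conditional mutual information: I(X;Y|Z) = H(X|Z) + H(Y|Z) - H(X,Y|Z)

H(Z) = 0.2653
H(X,Z) = 0.4729 → H(X|Z) = 0.2076
H(Y,Z) = 0.5301 → H(Y|Z) = 0.2648
H(X,Y,Z) = 0.7285 → H(X,Y|Z) = 0.4632

I(X;Y|Z) = 0.2076 + 0.2648 - 0.4632 = 0.0092 dits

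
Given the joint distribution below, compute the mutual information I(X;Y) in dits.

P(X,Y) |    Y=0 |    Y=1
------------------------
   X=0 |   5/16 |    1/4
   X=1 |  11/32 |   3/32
0.0129 dits

Mutual information: I(X;Y) = H(X) + H(Y) - H(X,Y)

Marginals:
P(X) = (9/16, 7/16), H(X) = 0.2976 dits
P(Y) = (21/32, 11/32), H(Y) = 0.2795 dits

Joint entropy: H(X,Y) = 0.5642 dits

I(X;Y) = 0.2976 + 0.2795 - 0.5642 = 0.0129 dits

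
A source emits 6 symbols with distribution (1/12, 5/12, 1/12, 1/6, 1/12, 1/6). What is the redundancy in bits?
0.3008 bits

Redundancy measures how far a source is from maximum entropy:
R = H_max - H(X)

Maximum entropy for 6 symbols: H_max = log_2(6) = 2.5850 bits
Actual entropy: H(X) = 2.2842 bits
Redundancy: R = 2.5850 - 2.2842 = 0.3008 bits

This redundancy represents potential for compression: the source could be compressed by 0.3008 bits per symbol.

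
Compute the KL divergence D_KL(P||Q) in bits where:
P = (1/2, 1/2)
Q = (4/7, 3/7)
0.0149 bits

KL divergence: D_KL(P||Q) = Σ p(x) log(p(x)/q(x))

Computing term by term:
  x=0: 1/2 × log_2[(1/2)/(4/7)] = 1/2 × -0.1926 = -0.0963
  x=1: 1/2 × log_2[(1/2)/(3/7)] = 1/2 × 0.2224 = 0.1112

D_KL(P||Q) = 0.0149 bits

Note: KL divergence is always non-negative and equals 0 iff P = Q.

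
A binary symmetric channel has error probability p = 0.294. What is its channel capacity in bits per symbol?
0.1262 bits

For a binary symmetric channel (BSC) with error probability p:
Capacity C = 1 - H(p) bits per symbol

where H(p) = -p log₂(p) - (1-p) log₂(1-p) is the binary entropy function.

H(0.294) = 0.8738 bits
C = 1 - 0.8738 = 0.1262 bits per symbol

This means we can reliably transmit up to 0.1262 bits of information per channel use.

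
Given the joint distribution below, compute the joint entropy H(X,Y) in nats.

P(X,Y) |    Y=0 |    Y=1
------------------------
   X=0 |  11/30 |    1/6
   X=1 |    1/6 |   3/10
1.3263 nats

Joint entropy is H(X,Y) = -Σ_{x,y} p(x,y) log p(x,y).

Summing over all non-zero entries:
H(X,Y) = -[11/30·log_e(11/30) + 1/6·log_e(1/6) + 1/6·log_e(1/6) + 3/10·log_e(3/10)]
H(X,Y) = 1.3263 nats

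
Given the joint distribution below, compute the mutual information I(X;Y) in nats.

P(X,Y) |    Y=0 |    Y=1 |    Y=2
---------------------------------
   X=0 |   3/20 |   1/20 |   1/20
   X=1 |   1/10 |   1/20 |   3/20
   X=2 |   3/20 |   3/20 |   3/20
0.0452 nats

Mutual information: I(X;Y) = H(X) + H(Y) - H(X,Y)

Marginals:
P(X) = (1/4, 3/10, 9/20), H(X) = 1.0671 nats
P(Y) = (2/5, 1/4, 7/20), H(Y) = 1.0805 nats

Joint entropy: H(X,Y) = 2.1025 nats

I(X;Y) = 1.0671 + 1.0805 - 2.1025 = 0.0452 nats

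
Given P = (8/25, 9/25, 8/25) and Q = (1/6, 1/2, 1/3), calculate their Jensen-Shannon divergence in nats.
0.0181 nats

Jensen-Shannon divergence is:
JSD(P||Q) = 0.5 × D_KL(P||M) + 0.5 × D_KL(Q||M)
where M = 0.5 × (P + Q) is the mixture distribution.

M = 0.5 × (8/25, 9/25, 8/25) + 0.5 × (1/6, 1/2, 1/3) = (0.243333, 0.43, 0.326667)

D_KL(P||M) = 0.0171 nats
D_KL(Q||M) = 0.0191 nats

JSD(P||Q) = 0.5 × 0.0171 + 0.5 × 0.0191 = 0.0181 nats

Unlike KL divergence, JSD is symmetric and bounded: 0 ≤ JSD ≤ log(2).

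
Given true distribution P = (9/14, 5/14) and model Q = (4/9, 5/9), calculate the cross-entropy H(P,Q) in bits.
1.0550 bits

Cross-entropy: H(P,Q) = -Σ p(x) log q(x)

Alternatively: H(P,Q) = H(P) + D_KL(P||Q)
H(P) = 0.9403 bits
D_KL(P||Q) = 0.1147 bits

H(P,Q) = 0.9403 + 0.1147 = 1.0550 bits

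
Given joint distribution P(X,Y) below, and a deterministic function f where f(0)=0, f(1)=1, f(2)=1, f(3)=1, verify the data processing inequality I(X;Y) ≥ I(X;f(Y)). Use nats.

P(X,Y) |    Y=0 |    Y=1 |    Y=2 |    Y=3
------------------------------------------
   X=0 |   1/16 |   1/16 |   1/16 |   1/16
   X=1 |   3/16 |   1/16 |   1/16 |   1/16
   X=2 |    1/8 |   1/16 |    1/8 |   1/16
I(X;Y) = 0.0310, I(X;f(Y)) = 0.0224, inequality holds: 0.0310 ≥ 0.0224

Data Processing Inequality: For any Markov chain X → Y → Z, we have I(X;Y) ≥ I(X;Z).

Here Z = f(Y) is a deterministic function of Y, forming X → Y → Z.

Original I(X;Y) = 0.0310 nats

After applying f:
P(X,Z) where Z=f(Y):
- P(X,Z=0) = P(X,Y=0)
- P(X,Z=1) = P(X,Y=1) + P(X,Y=2) + P(X,Y=3)

I(X;Z) = I(X;f(Y)) = 0.0224 nats

Verification: 0.0310 ≥ 0.0224 ✓

Information cannot be created by processing; the function f can only lose information about X.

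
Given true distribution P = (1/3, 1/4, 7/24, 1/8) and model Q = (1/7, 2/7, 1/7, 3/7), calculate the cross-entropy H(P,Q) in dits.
0.7102 dits

Cross-entropy: H(P,Q) = -Σ p(x) log q(x)

Alternatively: H(P,Q) = H(P) + D_KL(P||Q)
H(P) = 0.5785 dits
D_KL(P||Q) = 0.1317 dits

H(P,Q) = 0.5785 + 0.1317 = 0.7102 dits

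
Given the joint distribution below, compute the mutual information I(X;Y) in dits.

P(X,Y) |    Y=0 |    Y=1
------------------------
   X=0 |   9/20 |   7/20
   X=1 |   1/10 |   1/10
0.0005 dits

Mutual information: I(X;Y) = H(X) + H(Y) - H(X,Y)

Marginals:
P(X) = (4/5, 1/5), H(X) = 0.2173 dits
P(Y) = (11/20, 9/20), H(Y) = 0.2989 dits

Joint entropy: H(X,Y) = 0.5156 dits

I(X;Y) = 0.2173 + 0.2989 - 0.5156 = 0.0005 dits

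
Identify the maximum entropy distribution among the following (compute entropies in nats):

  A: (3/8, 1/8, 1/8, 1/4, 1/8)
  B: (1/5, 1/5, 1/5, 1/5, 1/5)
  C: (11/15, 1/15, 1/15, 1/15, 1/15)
B

For a discrete distribution over n outcomes, entropy is maximized by the uniform distribution.

Computing entropies:
H(A) = 1.4942 nats
H(B) = 1.6094 nats
H(C) = 0.9496 nats

The uniform distribution (where all probabilities equal 1/5) achieves the maximum entropy of log_e(5) = 1.6094 nats.

Distribution B has the highest entropy.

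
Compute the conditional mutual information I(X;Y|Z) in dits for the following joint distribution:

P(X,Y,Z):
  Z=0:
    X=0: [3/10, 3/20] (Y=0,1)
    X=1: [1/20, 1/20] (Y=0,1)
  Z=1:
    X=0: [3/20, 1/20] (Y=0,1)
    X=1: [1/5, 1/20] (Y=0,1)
0.0024 dits

Conditional mutual information: I(X;Y|Z) = H(X|Z) + H(Y|Z) - H(X,Y|Z)

H(Z) = 0.2989
H(X,Z) = 0.5464 → H(X|Z) = 0.2475
H(Y,Z) = 0.5589 → H(Y|Z) = 0.2601
H(X,Y,Z) = 0.8040 → H(X,Y|Z) = 0.5052

I(X;Y|Z) = 0.2475 + 0.2601 - 0.5052 = 0.0024 dits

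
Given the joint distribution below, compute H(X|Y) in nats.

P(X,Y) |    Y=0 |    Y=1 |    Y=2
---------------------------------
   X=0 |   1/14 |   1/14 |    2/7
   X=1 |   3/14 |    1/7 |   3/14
0.6385 nats

Using the chain rule: H(X|Y) = H(X,Y) - H(Y)

First, compute H(X,Y) = 1.6731 nats

Marginal P(Y) = (2/7, 3/14, 1/2)
H(Y) = 1.0346 nats

H(X|Y) = H(X,Y) - H(Y) = 1.6731 - 1.0346 = 0.6385 nats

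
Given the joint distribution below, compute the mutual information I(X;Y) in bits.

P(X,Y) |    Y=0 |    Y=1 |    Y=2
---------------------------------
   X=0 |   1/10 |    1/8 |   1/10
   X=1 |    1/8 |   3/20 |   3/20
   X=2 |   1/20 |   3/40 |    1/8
0.0177 bits

Mutual information: I(X;Y) = H(X) + H(Y) - H(X,Y)

Marginals:
P(X) = (13/40, 17/40, 1/4), H(X) = 1.5516 bits
P(Y) = (11/40, 7/20, 3/8), H(Y) = 1.5729 bits

Joint entropy: H(X,Y) = 3.1068 bits

I(X;Y) = 1.5516 + 1.5729 - 3.1068 = 0.0177 bits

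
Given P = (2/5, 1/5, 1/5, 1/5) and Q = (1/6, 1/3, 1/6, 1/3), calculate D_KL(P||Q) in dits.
0.0792 dits

KL divergence: D_KL(P||Q) = Σ p(x) log(p(x)/q(x))

Computing term by term:
  x=0: 2/5 × log_10[(2/5)/(1/6)] = 2/5 × 0.3802 = 0.1521
  x=1: 1/5 × log_10[(1/5)/(1/3)] = 1/5 × -0.2218 = -0.0444
  x=2: 1/5 × log_10[(1/5)/(1/6)] = 1/5 × 0.0792 = 0.0158
  x=3: 1/5 × log_10[(1/5)/(1/3)] = 1/5 × -0.2218 = -0.0444

D_KL(P||Q) = 0.0792 dits

Note: KL divergence is always non-negative and equals 0 iff P = Q.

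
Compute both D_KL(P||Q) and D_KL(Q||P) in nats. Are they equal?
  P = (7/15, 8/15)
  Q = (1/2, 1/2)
D_KL(P||Q) = 0.0022, D_KL(Q||P) = 0.0022

KL divergence is not symmetric: D_KL(P||Q) ≠ D_KL(Q||P) in general.

D_KL(P||Q) = 0.0022 nats
D_KL(Q||P) = 0.0022 nats

In this case they happen to be equal (to 4 decimal places).

This asymmetry is why KL divergence is not a true distance metric.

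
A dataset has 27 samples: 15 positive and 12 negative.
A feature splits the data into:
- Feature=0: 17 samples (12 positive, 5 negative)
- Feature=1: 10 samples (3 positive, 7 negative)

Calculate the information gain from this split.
0.1144 bits

Information Gain = H(Y) - H(Y|Feature)

Before split:
P(positive) = 15/27 = 0.5556
H(Y) = 0.9911 bits

After split:
Feature=0: H = 0.8740 bits (weight = 17/27)
Feature=1: H = 0.8813 bits (weight = 10/27)
H(Y|Feature) = (17/27)×0.8740 + (10/27)×0.8813 = 0.8767 bits

Information Gain = 0.9911 - 0.8767 = 0.1144 bits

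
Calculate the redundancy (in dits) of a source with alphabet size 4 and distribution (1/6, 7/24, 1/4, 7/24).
0.0097 dits

Redundancy measures how far a source is from maximum entropy:
R = H_max - H(X)

Maximum entropy for 4 symbols: H_max = log_10(4) = 0.6021 dits
Actual entropy: H(X) = 0.5924 dits
Redundancy: R = 0.6021 - 0.5924 = 0.0097 dits

This redundancy represents potential for compression: the source could be compressed by 0.0097 dits per symbol.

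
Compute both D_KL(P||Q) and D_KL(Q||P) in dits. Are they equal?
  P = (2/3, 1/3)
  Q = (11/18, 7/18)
D_KL(P||Q) = 0.0029, D_KL(Q||P) = 0.0029

KL divergence is not symmetric: D_KL(P||Q) ≠ D_KL(Q||P) in general.

D_KL(P||Q) = 0.0029 dits
D_KL(Q||P) = 0.0029 dits

In this case they happen to be equal (to 4 decimal places).

This asymmetry is why KL divergence is not a true distance metric.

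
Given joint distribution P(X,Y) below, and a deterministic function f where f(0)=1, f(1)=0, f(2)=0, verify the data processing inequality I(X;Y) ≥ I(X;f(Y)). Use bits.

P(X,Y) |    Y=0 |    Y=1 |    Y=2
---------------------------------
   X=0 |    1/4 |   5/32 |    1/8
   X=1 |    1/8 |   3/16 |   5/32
I(X;Y) = 0.0324, I(X;f(Y)) = 0.0323, inequality holds: 0.0324 ≥ 0.0323

Data Processing Inequality: For any Markov chain X → Y → Z, we have I(X;Y) ≥ I(X;Z).

Here Z = f(Y) is a deterministic function of Y, forming X → Y → Z.

Original I(X;Y) = 0.0324 bits

After applying f:
P(X,Z) where Z=f(Y):
- P(X,Z=0) = P(X,Y=1) + P(X,Y=2)
- P(X,Z=1) = P(X,Y=0)

I(X;Z) = I(X;f(Y)) = 0.0323 bits

Verification: 0.0324 ≥ 0.0323 ✓

Information cannot be created by processing; the function f can only lose information about X.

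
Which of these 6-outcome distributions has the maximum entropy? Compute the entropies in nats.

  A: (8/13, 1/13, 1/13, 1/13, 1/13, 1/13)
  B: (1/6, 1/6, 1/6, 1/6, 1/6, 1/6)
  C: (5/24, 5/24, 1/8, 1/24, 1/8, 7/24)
B

For a discrete distribution over n outcomes, entropy is maximized by the uniform distribution.

Computing entropies:
H(A) = 1.2853 nats
H(B) = 1.7918 nats
H(C) = 1.6652 nats

The uniform distribution (where all probabilities equal 1/6) achieves the maximum entropy of log_e(6) = 1.7918 nats.

Distribution B has the highest entropy.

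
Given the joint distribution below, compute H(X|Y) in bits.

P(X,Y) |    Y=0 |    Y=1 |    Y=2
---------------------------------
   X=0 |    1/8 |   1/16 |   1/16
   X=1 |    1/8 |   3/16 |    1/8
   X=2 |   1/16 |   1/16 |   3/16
1.4512 bits

Using the chain rule: H(X|Y) = H(X,Y) - H(Y)

First, compute H(X,Y) = 3.0306 bits

Marginal P(Y) = (5/16, 5/16, 3/8)
H(Y) = 1.5794 bits

H(X|Y) = H(X,Y) - H(Y) = 3.0306 - 1.5794 = 1.4512 bits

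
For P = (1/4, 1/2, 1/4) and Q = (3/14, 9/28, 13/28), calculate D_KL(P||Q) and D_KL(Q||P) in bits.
D_KL(P||Q) = 0.1510, D_KL(Q||P) = 0.1621

KL divergence is not symmetric: D_KL(P||Q) ≠ D_KL(Q||P) in general.

D_KL(P||Q) = 0.1510 bits
D_KL(Q||P) = 0.1621 bits

No, they are not equal!

This asymmetry is why KL divergence is not a true distance metric.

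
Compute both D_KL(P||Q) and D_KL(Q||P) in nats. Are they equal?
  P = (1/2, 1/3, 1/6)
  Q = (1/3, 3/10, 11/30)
D_KL(P||Q) = 0.1064, D_KL(Q||P) = 0.1223

KL divergence is not symmetric: D_KL(P||Q) ≠ D_KL(Q||P) in general.

D_KL(P||Q) = 0.1064 nats
D_KL(Q||P) = 0.1223 nats

No, they are not equal!

This asymmetry is why KL divergence is not a true distance metric.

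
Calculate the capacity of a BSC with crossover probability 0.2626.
0.1694 bits

For a binary symmetric channel (BSC) with error probability p:
Capacity C = 1 - H(p) bits per symbol

where H(p) = -p log₂(p) - (1-p) log₂(1-p) is the binary entropy function.

H(0.2626) = 0.8306 bits
C = 1 - 0.8306 = 0.1694 bits per symbol

This means we can reliably transmit up to 0.1694 bits of information per channel use.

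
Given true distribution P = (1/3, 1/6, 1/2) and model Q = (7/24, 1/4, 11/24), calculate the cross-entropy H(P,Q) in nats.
1.0318 nats

Cross-entropy: H(P,Q) = -Σ p(x) log q(x)

Alternatively: H(P,Q) = H(P) + D_KL(P||Q)
H(P) = 1.0114 nats
D_KL(P||Q) = 0.0204 nats

H(P,Q) = 1.0114 + 0.0204 = 1.0318 nats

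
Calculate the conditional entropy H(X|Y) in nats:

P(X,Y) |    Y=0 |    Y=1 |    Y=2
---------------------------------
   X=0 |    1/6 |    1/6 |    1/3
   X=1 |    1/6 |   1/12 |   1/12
0.5987 nats

Using the chain rule: H(X|Y) = H(X,Y) - H(Y)

First, compute H(X,Y) = 1.6762 nats

Marginal P(Y) = (1/3, 1/4, 5/12)
H(Y) = 1.0776 nats

H(X|Y) = H(X,Y) - H(Y) = 1.6762 - 1.0776 = 0.5987 nats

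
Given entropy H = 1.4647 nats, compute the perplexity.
4.3262

Perplexity is e^H (or exp(H) for natural log).

H = 1.4647 nats
Perplexity = e^1.4647 = 4.3262

Interpretation: The model's uncertainty is equivalent to choosing uniformly among 4.3 options.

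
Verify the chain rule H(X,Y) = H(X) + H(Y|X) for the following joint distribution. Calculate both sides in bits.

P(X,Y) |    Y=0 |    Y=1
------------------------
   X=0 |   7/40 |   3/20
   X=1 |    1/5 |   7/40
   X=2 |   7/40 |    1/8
H(X,Y) = 2.5701, H(X) = 1.5787, H(Y|X) = 0.9914 (all in bits)

Chain rule: H(X,Y) = H(X) + H(Y|X)

Left side — joint entropy directly:
H(X,Y) = -Σ p(x,y) log p(x,y) = 2.5701 bits

Right side — compute H(Y|X) from the conditional distributions:
P(X) = (13/40, 3/8, 3/10), so H(X) = 1.5787 bits
H(Y|X) = Σ_x P(X=x) · H(Y|X=x):
  P(Y|X=0) = (7/13, 6/13), H(Y|X=0) = 0.9957, weight P(X=0) = 13/40
  P(Y|X=1) = (8/15, 7/15), H(Y|X=1) = 0.9968, weight P(X=1) = 3/8
  P(Y|X=2) = (7/12, 5/12), H(Y|X=2) = 0.9799, weight P(X=2) = 3/10
H(Y|X) = 0.9914 bits

H(X) + H(Y|X) = 1.5787 + 0.9914 = 2.5701 bits

Both sides equal 2.5701 bits. ✓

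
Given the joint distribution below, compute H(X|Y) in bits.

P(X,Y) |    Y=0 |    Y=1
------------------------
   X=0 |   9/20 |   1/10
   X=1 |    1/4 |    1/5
0.9337 bits

Using the chain rule: H(X|Y) = H(X,Y) - H(Y)

First, compute H(X,Y) = 1.8150 bits

Marginal P(Y) = (7/10, 3/10)
H(Y) = 0.8813 bits

H(X|Y) = H(X,Y) - H(Y) = 1.8150 - 0.8813 = 0.9337 bits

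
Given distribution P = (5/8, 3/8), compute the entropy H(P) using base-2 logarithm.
0.9544 bits

Shannon entropy is H(X) = -Σ p(x) log p(x).

For P = (5/8, 3/8):
H = -5/8 × log_2(5/8) -3/8 × log_2(3/8)
H = 0.9544 bits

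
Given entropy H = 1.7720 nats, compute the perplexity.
5.8826

Perplexity is e^H (or exp(H) for natural log).

H = 1.7720 nats
Perplexity = e^1.7720 = 5.8826

Interpretation: The model's uncertainty is equivalent to choosing uniformly among 5.9 options.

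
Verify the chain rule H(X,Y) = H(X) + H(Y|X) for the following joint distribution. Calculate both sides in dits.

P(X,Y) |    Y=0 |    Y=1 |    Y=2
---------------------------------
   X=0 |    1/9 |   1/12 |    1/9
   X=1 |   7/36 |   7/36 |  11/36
H(X,Y) = 0.7359, H(X) = 0.2673, H(Y|X) = 0.4686 (all in dits)

Chain rule: H(X,Y) = H(X) + H(Y|X)

Left side — joint entropy directly:
H(X,Y) = -Σ p(x,y) log p(x,y) = 0.7359 dits

Right side — compute H(Y|X) from the conditional distributions:
P(X) = (11/36, 25/36), so H(X) = 0.2673 dits
H(Y|X) = Σ_x P(X=x) · H(Y|X=x):
  P(Y|X=0) = (4/11, 3/11, 4/11), H(Y|X=0) = 0.4734, weight P(X=0) = 11/36
  P(Y|X=1) = (7/25, 7/25, 11/25), H(Y|X=1) = 0.4665, weight P(X=1) = 25/36
H(Y|X) = 0.4686 dits

H(X) + H(Y|X) = 0.2673 + 0.4686 = 0.7359 dits

Both sides equal 0.7359 dits. ✓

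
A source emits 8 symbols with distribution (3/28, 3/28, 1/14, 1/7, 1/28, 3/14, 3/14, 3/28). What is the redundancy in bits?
0.1671 bits

Redundancy measures how far a source is from maximum entropy:
R = H_max - H(X)

Maximum entropy for 8 symbols: H_max = log_2(8) = 3.0000 bits
Actual entropy: H(X) = 2.8329 bits
Redundancy: R = 3.0000 - 2.8329 = 0.1671 bits

This redundancy represents potential for compression: the source could be compressed by 0.1671 bits per symbol.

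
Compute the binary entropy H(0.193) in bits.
0.7077 bits

The binary entropy function is:
H(p) = -p log(p) - (1-p) log(1-p)

H(0.193) = -0.193 × log_2(0.193) - 0.807 × log_2(0.807)
H(0.193) = 0.7077 bits

Note: Binary entropy is maximized at p=0.5 (H=1 bit) and minimized at p=0 or p=1 (H=0).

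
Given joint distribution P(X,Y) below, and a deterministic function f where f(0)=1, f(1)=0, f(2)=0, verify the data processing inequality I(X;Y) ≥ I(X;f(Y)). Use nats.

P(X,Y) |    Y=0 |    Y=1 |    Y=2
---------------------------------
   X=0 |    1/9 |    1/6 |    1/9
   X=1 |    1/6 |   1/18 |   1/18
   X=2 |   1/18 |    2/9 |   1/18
I(X;Y) = 0.0881, I(X;f(Y)) = 0.0667, inequality holds: 0.0881 ≥ 0.0667

Data Processing Inequality: For any Markov chain X → Y → Z, we have I(X;Y) ≥ I(X;Z).

Here Z = f(Y) is a deterministic function of Y, forming X → Y → Z.

Original I(X;Y) = 0.0881 nats

After applying f:
P(X,Z) where Z=f(Y):
- P(X,Z=0) = P(X,Y=1) + P(X,Y=2)
- P(X,Z=1) = P(X,Y=0)

I(X;Z) = I(X;f(Y)) = 0.0667 nats

Verification: 0.0881 ≥ 0.0667 ✓

Information cannot be created by processing; the function f can only lose information about X.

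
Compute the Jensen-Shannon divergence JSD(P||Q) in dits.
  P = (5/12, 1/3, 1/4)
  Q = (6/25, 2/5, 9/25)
0.0080 dits

Jensen-Shannon divergence is:
JSD(P||Q) = 0.5 × D_KL(P||M) + 0.5 × D_KL(Q||M)
where M = 0.5 × (P + Q) is the mixture distribution.

M = 0.5 × (5/12, 1/3, 1/4) + 0.5 × (6/25, 2/5, 9/25) = (0.328333, 11/30, 0.305)

D_KL(P||M) = 0.0077 dits
D_KL(Q||M) = 0.0084 dits

JSD(P||Q) = 0.5 × 0.0077 + 0.5 × 0.0084 = 0.0080 dits

Unlike KL divergence, JSD is symmetric and bounded: 0 ≤ JSD ≤ log(2).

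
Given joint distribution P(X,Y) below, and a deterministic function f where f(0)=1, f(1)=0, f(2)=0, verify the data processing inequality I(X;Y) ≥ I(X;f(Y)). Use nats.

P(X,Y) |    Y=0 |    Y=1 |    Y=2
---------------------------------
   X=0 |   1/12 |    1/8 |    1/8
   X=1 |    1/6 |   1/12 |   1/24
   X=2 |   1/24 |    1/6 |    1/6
I(X;Y) = 0.0921, I(X;f(Y)) = 0.0862, inequality holds: 0.0921 ≥ 0.0862

Data Processing Inequality: For any Markov chain X → Y → Z, we have I(X;Y) ≥ I(X;Z).

Here Z = f(Y) is a deterministic function of Y, forming X → Y → Z.

Original I(X;Y) = 0.0921 nats

After applying f:
P(X,Z) where Z=f(Y):
- P(X,Z=0) = P(X,Y=1) + P(X,Y=2)
- P(X,Z=1) = P(X,Y=0)

I(X;Z) = I(X;f(Y)) = 0.0862 nats

Verification: 0.0921 ≥ 0.0862 ✓

Information cannot be created by processing; the function f can only lose information about X.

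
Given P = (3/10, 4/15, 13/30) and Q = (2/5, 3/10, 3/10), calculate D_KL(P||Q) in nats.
0.0416 nats

KL divergence: D_KL(P||Q) = Σ p(x) log(p(x)/q(x))

Computing term by term:
  x=0: 3/10 × log_e[(3/10)/(2/5)] = 3/10 × -0.2877 = -0.0863
  x=1: 4/15 × log_e[(4/15)/(3/10)] = 4/15 × -0.1178 = -0.0314
  x=2: 13/30 × log_e[(13/30)/(3/10)] = 13/30 × 0.3677 = 0.1593

D_KL(P||Q) = 0.0416 nats

Note: KL divergence is always non-negative and equals 0 iff P = Q.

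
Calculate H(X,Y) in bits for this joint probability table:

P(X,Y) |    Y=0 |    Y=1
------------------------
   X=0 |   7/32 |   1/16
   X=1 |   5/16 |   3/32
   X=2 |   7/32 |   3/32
2.3740 bits

Joint entropy is H(X,Y) = -Σ_{x,y} p(x,y) log p(x,y).

Summing over all non-zero entries:
H(X,Y) = -[7/32·log_2(7/32) + 1/16·log_2(1/16) + 5/16·log_2(5/16) + 3/32·log_2(3/32) + 7/32·log_2(7/32) + 3/32·log_2(3/32)]
H(X,Y) = 2.3740 bits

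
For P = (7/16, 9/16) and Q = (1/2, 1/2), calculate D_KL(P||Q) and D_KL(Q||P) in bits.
D_KL(P||Q) = 0.0113, D_KL(Q||P) = 0.0114

KL divergence is not symmetric: D_KL(P||Q) ≠ D_KL(Q||P) in general.

D_KL(P||Q) = 0.0113 bits
D_KL(Q||P) = 0.0114 bits

No, they are not equal!

This asymmetry is why KL divergence is not a true distance metric.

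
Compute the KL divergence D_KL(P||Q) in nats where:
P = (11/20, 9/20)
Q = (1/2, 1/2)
0.0050 nats

KL divergence: D_KL(P||Q) = Σ p(x) log(p(x)/q(x))

Computing term by term:
  x=0: 11/20 × log_e[(11/20)/(1/2)] = 11/20 × 0.0953 = 0.0524
  x=1: 9/20 × log_e[(9/20)/(1/2)] = 9/20 × -0.1054 = -0.0474

D_KL(P||Q) = 0.0050 nats

Note: KL divergence is always non-negative and equals 0 iff P = Q.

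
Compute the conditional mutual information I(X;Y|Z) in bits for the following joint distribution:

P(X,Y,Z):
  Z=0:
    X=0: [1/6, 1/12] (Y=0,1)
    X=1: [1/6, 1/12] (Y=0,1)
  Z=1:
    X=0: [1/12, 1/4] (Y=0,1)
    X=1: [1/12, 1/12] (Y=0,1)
0.0221 bits

Conditional mutual information: I(X;Y|Z) = H(X|Z) + H(Y|Z) - H(X,Y|Z)

H(Z) = 1.0000
H(X,Z) = 1.9591 → H(X|Z) = 0.9591
H(Y,Z) = 1.9183 → H(Y|Z) = 0.9183
H(X,Y,Z) = 2.8554 → H(X,Y|Z) = 1.8554

I(X;Y|Z) = 0.9591 + 0.9183 - 1.8554 = 0.0221 bits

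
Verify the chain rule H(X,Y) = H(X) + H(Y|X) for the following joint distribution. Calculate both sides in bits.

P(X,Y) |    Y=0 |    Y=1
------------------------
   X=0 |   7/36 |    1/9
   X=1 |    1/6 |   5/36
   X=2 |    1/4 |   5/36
H(X,Y) = 2.5335, H(X) = 1.5752, H(Y|X) = 0.9583 (all in bits)

Chain rule: H(X,Y) = H(X) + H(Y|X)

Left side — joint entropy directly:
H(X,Y) = -Σ p(x,y) log p(x,y) = 2.5335 bits

Right side — compute H(Y|X) from the conditional distributions:
P(X) = (11/36, 11/36, 7/18), so H(X) = 1.5752 bits
H(Y|X) = Σ_x P(X=x) · H(Y|X=x):
  P(Y|X=0) = (7/11, 4/11), H(Y|X=0) = 0.9457, weight P(X=0) = 11/36
  P(Y|X=1) = (6/11, 5/11), H(Y|X=1) = 0.9940, weight P(X=1) = 11/36
  P(Y|X=2) = (9/14, 5/14), H(Y|X=2) = 0.9403, weight P(X=2) = 7/18
H(Y|X) = 0.9583 bits

H(X) + H(Y|X) = 1.5752 + 0.9583 = 2.5335 bits

Both sides equal 2.5335 bits. ✓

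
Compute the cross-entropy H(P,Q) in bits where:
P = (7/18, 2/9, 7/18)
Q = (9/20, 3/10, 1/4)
1.6118 bits

Cross-entropy: H(P,Q) = -Σ p(x) log q(x)

Alternatively: H(P,Q) = H(P) + D_KL(P||Q)
H(P) = 1.5420 bits
D_KL(P||Q) = 0.0698 bits

H(P,Q) = 1.5420 + 0.0698 = 1.6118 bits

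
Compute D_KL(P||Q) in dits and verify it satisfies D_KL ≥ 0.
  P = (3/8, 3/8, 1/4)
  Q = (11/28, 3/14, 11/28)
0.0345 dits

KL divergence satisfies the Gibbs inequality: D_KL(P||Q) ≥ 0 for all distributions P, Q.

D_KL(P||Q) = Σ p(x) log(p(x)/q(x))
Term by term:
  x=0: 3/8 × log_10[(3/8)/(11/28)] = -0.0076
  x=1: 3/8 × log_10[(3/8)/(3/14)] = 0.0911
  x=2: 1/4 × log_10[(1/4)/(11/28)] = -0.0491
D_KL(P||Q) = 0.0345 dits

D_KL(P||Q) = 0.0345 ≥ 0 ✓

This non-negativity is a fundamental property: relative entropy cannot be negative because it measures how different Q is from P.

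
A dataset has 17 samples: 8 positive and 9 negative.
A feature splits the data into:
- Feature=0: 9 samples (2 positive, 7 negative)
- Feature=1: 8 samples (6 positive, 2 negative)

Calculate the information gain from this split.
0.2111 bits

Information Gain = H(Y) - H(Y|Feature)

Before split:
P(positive) = 8/17 = 0.4706
H(Y) = 0.9975 bits

After split:
Feature=0: H = 0.7642 bits (weight = 9/17)
Feature=1: H = 0.8113 bits (weight = 8/17)
H(Y|Feature) = (9/17)×0.7642 + (8/17)×0.8113 = 0.7864 bits

Information Gain = 0.9975 - 0.7864 = 0.2111 bits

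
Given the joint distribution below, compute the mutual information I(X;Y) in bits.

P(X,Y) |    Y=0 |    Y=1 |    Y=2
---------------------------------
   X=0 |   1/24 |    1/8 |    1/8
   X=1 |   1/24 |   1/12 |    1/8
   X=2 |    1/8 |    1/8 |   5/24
0.0227 bits

Mutual information: I(X;Y) = H(X) + H(Y) - H(X,Y)

Marginals:
P(X) = (7/24, 1/4, 11/24), H(X) = 1.5343 bits
P(Y) = (5/24, 1/3, 11/24), H(Y) = 1.5157 bits

Joint entropy: H(X,Y) = 3.0273 bits

I(X;Y) = 1.5343 + 1.5157 - 3.0273 = 0.0227 bits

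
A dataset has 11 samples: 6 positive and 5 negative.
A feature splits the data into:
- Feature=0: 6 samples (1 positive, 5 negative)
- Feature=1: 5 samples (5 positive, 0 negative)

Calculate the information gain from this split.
0.6395 bits

Information Gain = H(Y) - H(Y|Feature)

Before split:
P(positive) = 6/11 = 0.5455
H(Y) = 0.9940 bits

After split:
Feature=0: H = 0.6500 bits (weight = 6/11)
Feature=1: H = 0.0000 bits (weight = 5/11)
H(Y|Feature) = (6/11)×0.6500 + (5/11)×0.0000 = 0.3546 bits

Information Gain = 0.9940 - 0.3546 = 0.6395 bits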